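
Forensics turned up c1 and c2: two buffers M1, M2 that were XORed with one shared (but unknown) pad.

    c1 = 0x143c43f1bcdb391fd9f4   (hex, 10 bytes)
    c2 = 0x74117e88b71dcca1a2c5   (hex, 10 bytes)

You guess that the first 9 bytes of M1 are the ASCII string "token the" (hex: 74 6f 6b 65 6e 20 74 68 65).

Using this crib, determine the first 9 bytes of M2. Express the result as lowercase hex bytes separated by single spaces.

14 42 56 1c 65 e6 81 d6 1e

First, c1 ⊕ c2 = (M1 ⊕ K) ⊕ (M2 ⊕ K) = M1 ⊕ M2, so the key drops out. Then M2 = (M1 ⊕ M2) ⊕ M1 over the first 9 bytes.
byte 0: (14 XOR 74) XOR 74 = 60 XOR 74 = 14
byte 1: (3c XOR 11) XOR 6f = 2d XOR 6f = 42
byte 2: (43 XOR 7e) XOR 6b = 3d XOR 6b = 56
byte 3: (f1 XOR 88) XOR 65 = 79 XOR 65 = 1c
byte 4: (bc XOR b7) XOR 6e = 0b XOR 6e = 65
byte 5: (db XOR 1d) XOR 20 = c6 XOR 20 = e6
byte 6: (39 XOR cc) XOR 74 = f5 XOR 74 = 81
byte 7: (1f XOR a1) XOR 68 = be XOR 68 = d6
byte 8: (d9 XOR a2) XOR 65 = 7b XOR 65 = 1e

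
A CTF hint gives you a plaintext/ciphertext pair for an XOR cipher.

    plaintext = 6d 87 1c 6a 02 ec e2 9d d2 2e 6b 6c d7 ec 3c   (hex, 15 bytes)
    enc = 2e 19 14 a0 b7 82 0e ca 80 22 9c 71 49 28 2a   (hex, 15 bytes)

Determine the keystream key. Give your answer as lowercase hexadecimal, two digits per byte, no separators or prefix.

439e08cab56eec57520cf71d9ec416

Since enc = plaintext ⊕ key, XORing both sides with plaintext gives key = plaintext ⊕ enc.
01101101 ⊕ 00101110 = 01000011
10000111 ⊕ 00011001 = 10011110
00011100 ⊕ 00010100 = 00001000
01101010 ⊕ 10100000 = 11001010
00000010 ⊕ 10110111 = 10110101
11101100 ⊕ 10000010 = 01101110
11100010 ⊕ 00001110 = 11101100
10011101 ⊕ 11001010 = 01010111
11010010 ⊕ 10000000 = 01010010
00101110 ⊕ 00100010 = 00001100
01101011 ⊕ 10011100 = 11110111
01101100 ⊕ 01110001 = 00011101
11010111 ⊕ 01001001 = 10011110
11101100 ⊕ 00101000 = 11000100
00111100 ⊕ 00101010 = 00010110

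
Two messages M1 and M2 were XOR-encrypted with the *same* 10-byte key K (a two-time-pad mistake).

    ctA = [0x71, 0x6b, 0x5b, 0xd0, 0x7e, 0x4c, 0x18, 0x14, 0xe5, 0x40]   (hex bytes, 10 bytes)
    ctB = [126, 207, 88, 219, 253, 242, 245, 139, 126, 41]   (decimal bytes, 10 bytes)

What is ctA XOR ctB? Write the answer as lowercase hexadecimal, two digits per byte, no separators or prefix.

ctA ⊕ ctB = (M1 ⊕ K) ⊕ (M2 ⊕ K) = M1 ⊕ M2 — the shared key cancels under XOR.
01110001 xor 01111110 = 00001111
01101011 xor 11001111 = 10100100
01011011 xor 01011000 = 00000011
11010000 xor 11011011 = 00001011
01111110 xor 11111101 = 10000011
01001100 xor 11110010 = 10111110
00011000 xor 11110101 = 11101101
00010100 xor 10001011 = 10011111
11100101 xor 01111110 = 10011011
01000000 xor 00101001 = 01101001

0fa4030b83beed9f9b69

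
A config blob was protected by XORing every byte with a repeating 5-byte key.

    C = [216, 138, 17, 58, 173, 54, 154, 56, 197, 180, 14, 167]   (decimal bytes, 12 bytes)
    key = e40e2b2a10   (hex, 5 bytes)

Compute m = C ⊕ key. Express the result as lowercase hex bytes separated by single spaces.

The 5-byte key repeats, so the effective keystream is e4 0e 2b 2a 10 e4 0e 2b 2a 10 e4 0e.
byte 0: d8 ⊕ e4 = 3c
byte 1: 8a ⊕ 0e = 84
byte 2: 11 ⊕ 2b = 3a
byte 3: 3a ⊕ 2a = 10
byte 4: ad ⊕ 10 = bd
byte 5: 36 ⊕ e4 = d2
byte 6: 9a ⊕ 0e = 94
byte 7: 38 ⊕ 2b = 13
byte 8: c5 ⊕ 2a = ef
byte 9: b4 ⊕ 10 = a4
byte 10: 0e ⊕ e4 = ea
byte 11: a7 ⊕ 0e = a9

3c 84 3a 10 bd d2 94 13 ef a4 ea a9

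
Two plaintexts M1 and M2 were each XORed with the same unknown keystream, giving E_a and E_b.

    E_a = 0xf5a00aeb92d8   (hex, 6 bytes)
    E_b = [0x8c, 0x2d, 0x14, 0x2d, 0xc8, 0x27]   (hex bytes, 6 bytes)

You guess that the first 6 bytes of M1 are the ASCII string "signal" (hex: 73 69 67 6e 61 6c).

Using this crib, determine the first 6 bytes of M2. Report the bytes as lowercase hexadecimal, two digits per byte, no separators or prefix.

First, E_a ⊕ E_b = (M1 ⊕ K) ⊕ (M2 ⊕ K) = M1 ⊕ M2, so the key drops out. Then M2 = (M1 ⊕ M2) ⊕ M1 over the first 6 bytes.
byte 0: (f5 xor 8c) xor 73 = 79 xor 73 = 0a
byte 1: (a0 xor 2d) xor 69 = 8d xor 69 = e4
byte 2: (0a xor 14) xor 67 = 1e xor 67 = 79
byte 3: (eb xor 2d) xor 6e = c6 xor 6e = a8
byte 4: (92 xor c8) xor 61 = 5a xor 61 = 3b
byte 5: (d8 xor 27) xor 6c = ff xor 6c = 93

0ae479a83b93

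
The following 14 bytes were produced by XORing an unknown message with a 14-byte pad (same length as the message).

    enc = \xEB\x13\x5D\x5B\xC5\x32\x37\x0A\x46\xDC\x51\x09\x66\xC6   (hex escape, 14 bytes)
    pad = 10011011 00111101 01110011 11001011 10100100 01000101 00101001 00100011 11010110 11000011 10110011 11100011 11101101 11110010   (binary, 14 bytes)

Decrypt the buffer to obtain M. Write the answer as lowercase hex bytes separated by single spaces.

70 2e 2e 90 61 77 1e 29 90 1f e2 ea 8b 34

eb ^ 9b = 70
13 ^ 3d = 2e
5d ^ 73 = 2e
5b ^ cb = 90
c5 ^ a4 = 61
32 ^ 45 = 77
37 ^ 29 = 1e
0a ^ 23 = 29
46 ^ d6 = 90
dc ^ c3 = 1f
51 ^ b3 = e2
09 ^ e3 = ea
66 ^ ed = 8b
c6 ^ f2 = 34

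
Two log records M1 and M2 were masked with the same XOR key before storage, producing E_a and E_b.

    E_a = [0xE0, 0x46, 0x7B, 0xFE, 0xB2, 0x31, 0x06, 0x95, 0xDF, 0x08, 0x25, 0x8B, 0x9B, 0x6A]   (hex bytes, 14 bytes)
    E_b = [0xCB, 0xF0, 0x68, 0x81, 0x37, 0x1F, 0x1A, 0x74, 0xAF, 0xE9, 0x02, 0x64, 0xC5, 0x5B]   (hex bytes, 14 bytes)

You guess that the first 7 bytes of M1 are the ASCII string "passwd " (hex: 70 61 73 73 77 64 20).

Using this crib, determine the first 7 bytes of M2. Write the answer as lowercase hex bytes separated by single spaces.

First, E_a ⊕ E_b = (M1 ⊕ K) ⊕ (M2 ⊕ K) = M1 ⊕ M2, so the key drops out. Then M2 = (M1 ⊕ M2) ⊕ M1 over the first 7 bytes.
byte 0: (e0 xor cb) xor 70 = 2b xor 70 = 5b
byte 1: (46 xor f0) xor 61 = b6 xor 61 = d7
byte 2: (7b xor 68) xor 73 = 13 xor 73 = 60
byte 3: (fe xor 81) xor 73 = 7f xor 73 = 0c
byte 4: (b2 xor 37) xor 77 = 85 xor 77 = f2
byte 5: (31 xor 1f) xor 64 = 2e xor 64 = 4a
byte 6: (06 xor 1a) xor 20 = 1c xor 20 = 3c

5b d7 60 0c f2 4a 3c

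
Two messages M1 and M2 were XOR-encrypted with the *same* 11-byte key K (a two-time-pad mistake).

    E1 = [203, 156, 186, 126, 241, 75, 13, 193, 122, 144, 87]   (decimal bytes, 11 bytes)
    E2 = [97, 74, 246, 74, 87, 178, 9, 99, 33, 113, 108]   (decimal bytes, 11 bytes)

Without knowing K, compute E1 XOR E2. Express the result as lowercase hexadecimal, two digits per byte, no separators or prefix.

E1 ⊕ E2 = (M1 ⊕ K) ⊕ (M2 ⊕ K) = M1 ⊕ M2 — the shared key cancels under XOR.
cb xor 61 = aa
9c xor 4a = d6
ba xor f6 = 4c
7e xor 4a = 34
f1 xor 57 = a6
4b xor b2 = f9
0d xor 09 = 04
c1 xor 63 = a2
7a xor 21 = 5b
90 xor 71 = e1
57 xor 6c = 3b

aad64c34a6f904a25be13b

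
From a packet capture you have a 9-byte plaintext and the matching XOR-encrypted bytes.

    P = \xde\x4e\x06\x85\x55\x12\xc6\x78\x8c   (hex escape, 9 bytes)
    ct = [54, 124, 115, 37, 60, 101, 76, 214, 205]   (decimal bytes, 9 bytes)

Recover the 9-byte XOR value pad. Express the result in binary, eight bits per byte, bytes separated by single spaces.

Since ct = P ⊕ pad, XORing both sides with P gives pad = P ⊕ ct.
de xor 36 = e8
4e xor 7c = 32
06 xor 73 = 75
85 xor 25 = a0
55 xor 3c = 69
12 xor 65 = 77
c6 xor 4c = 8a
78 xor d6 = ae
8c xor cd = 41

11101000 00110010 01110101 10100000 01101001 01110111 10001010 10101110 01000001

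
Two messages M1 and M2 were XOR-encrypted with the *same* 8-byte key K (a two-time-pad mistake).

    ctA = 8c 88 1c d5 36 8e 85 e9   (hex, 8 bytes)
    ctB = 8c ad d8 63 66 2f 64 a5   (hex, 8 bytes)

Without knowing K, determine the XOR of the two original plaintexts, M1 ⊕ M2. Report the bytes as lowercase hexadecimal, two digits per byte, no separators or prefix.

ctA ⊕ ctB = (M1 ⊕ K) ⊕ (M2 ⊕ K) = M1 ⊕ M2 — the shared key cancels under XOR.
byte 0: 10001100 ^ 10001100 = 00000000
byte 1: 10001000 ^ 10101101 = 00100101
byte 2: 00011100 ^ 11011000 = 11000100
byte 3: 11010101 ^ 01100011 = 10110110
byte 4: 00110110 ^ 01100110 = 01010000
byte 5: 10001110 ^ 00101111 = 10100001
byte 6: 10000101 ^ 01100100 = 11100001
byte 7: 11101001 ^ 10100101 = 01001100

0025c4b650a1e14c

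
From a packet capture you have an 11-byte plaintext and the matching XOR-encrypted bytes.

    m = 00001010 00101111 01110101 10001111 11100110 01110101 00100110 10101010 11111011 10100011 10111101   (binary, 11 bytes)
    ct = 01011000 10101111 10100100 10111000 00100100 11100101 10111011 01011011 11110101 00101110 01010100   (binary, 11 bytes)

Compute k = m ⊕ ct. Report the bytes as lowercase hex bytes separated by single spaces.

52 80 d1 37 c2 90 9d f1 0e 8d e9

Since ct = m ⊕ k, XORing both sides with m gives k = m ⊕ ct.
byte 0:  10 ^  88 =  82
byte 1:  47 ^ 175 = 128
byte 2: 117 ^ 164 = 209
byte 3: 143 ^ 184 =  55
byte 4: 230 ^  36 = 194
byte 5: 117 ^ 229 = 144
byte 6:  38 ^ 187 = 157
byte 7: 170 ^  91 = 241
byte 8: 251 ^ 245 =  14
byte 9: 163 ^  46 = 141
byte 10: 189 ^  84 = 233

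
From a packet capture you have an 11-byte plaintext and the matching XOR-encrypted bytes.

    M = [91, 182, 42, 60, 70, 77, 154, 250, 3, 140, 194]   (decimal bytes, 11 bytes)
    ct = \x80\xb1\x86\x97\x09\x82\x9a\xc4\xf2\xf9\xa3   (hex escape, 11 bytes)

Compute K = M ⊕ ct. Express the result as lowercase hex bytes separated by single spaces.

Since ct = M ⊕ K, XORing both sides with M gives K = M ⊕ ct.
 91 ⊕ 128 = 219
182 ⊕ 177 =   7
 42 ⊕ 134 = 172
 60 ⊕ 151 = 171
 70 ⊕   9 =  79
 77 ⊕ 130 = 207
154 ⊕ 154 =   0
250 ⊕ 196 =  62
  3 ⊕ 242 = 241
140 ⊕ 249 = 117
194 ⊕ 163 =  97

db 07 ac ab 4f cf 00 3e f1 75 61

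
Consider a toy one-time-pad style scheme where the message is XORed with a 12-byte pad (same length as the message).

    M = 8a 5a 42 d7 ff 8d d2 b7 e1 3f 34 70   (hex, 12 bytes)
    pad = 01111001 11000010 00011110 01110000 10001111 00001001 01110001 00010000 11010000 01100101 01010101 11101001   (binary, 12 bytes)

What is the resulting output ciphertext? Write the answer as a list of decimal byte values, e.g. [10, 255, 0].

XOR is its own inverse, so applying the key byte-wise gives the result directly.
138 xor 121 = 243
 90 xor 194 = 152
 66 xor  30 =  92
215 xor 112 = 167
255 xor 143 = 112
141 xor   9 = 132
210 xor 113 = 163
183 xor  16 = 167
225 xor 208 =  49
 63 xor 101 =  90
 52 xor  85 =  97
112 xor 233 = 153

[243, 152, 92, 167, 112, 132, 163, 167, 49, 90, 97, 153]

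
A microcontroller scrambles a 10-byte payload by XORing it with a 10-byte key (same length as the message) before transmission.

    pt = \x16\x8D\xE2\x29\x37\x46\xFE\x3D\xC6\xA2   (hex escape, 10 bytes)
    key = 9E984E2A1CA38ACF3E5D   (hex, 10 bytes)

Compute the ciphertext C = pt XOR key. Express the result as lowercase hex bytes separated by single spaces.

88 15 ac 03 2b e5 74 f2 f8 ff

XOR is its own inverse, so applying the key byte-wise gives the result directly.
00010110 ^ 10011110 = 10001000
10001101 ^ 10011000 = 00010101
11100010 ^ 01001110 = 10101100
00101001 ^ 00101010 = 00000011
00110111 ^ 00011100 = 00101011
01000110 ^ 10100011 = 11100101
11111110 ^ 10001010 = 01110100
00111101 ^ 11001111 = 11110010
11000110 ^ 00111110 = 11111000
10100010 ^ 01011101 = 11111111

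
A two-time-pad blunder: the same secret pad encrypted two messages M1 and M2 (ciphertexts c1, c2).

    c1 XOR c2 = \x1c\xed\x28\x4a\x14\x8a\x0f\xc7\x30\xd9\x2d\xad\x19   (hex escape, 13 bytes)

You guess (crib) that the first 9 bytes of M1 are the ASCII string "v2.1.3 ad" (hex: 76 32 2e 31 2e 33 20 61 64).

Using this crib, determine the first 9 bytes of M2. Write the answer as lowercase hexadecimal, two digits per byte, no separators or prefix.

Since c1 ⊕ c2 = M1 ⊕ M2, XORing with the guessed M1 bytes yields the corresponding M2 bytes: M2 = (c1 ⊕ c2) ⊕ M1.
 28 ⊕ 118 = 106
237 ⊕  50 = 223
 40 ⊕  46 =   6
 74 ⊕  49 = 123
 20 ⊕  46 =  58
138 ⊕  51 = 185
 15 ⊕  32 =  47
199 ⊕  97 = 166
 48 ⊕ 100 =  84

6adf067b3ab92fa654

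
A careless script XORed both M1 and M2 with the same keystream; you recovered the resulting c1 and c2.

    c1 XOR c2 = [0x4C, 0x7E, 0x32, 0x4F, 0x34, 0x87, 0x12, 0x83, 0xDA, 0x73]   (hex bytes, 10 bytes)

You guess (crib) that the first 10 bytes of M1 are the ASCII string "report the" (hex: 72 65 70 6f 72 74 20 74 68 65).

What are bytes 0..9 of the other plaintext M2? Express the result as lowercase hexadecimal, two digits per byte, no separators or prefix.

3e1b422046f332f7b216

Since c1 ⊕ c2 = M1 ⊕ M2, XORing with the guessed M1 bytes yields the corresponding M2 bytes: M2 = (c1 ⊕ c2) ⊕ M1.
01001100 xor 01110010 = 00111110
01111110 xor 01100101 = 00011011
00110010 xor 01110000 = 01000010
01001111 xor 01101111 = 00100000
00110100 xor 01110010 = 01000110
10000111 xor 01110100 = 11110011
00010010 xor 00100000 = 00110010
10000011 xor 01110100 = 11110111
11011010 xor 01101000 = 10110010
01110011 xor 01100101 = 00010110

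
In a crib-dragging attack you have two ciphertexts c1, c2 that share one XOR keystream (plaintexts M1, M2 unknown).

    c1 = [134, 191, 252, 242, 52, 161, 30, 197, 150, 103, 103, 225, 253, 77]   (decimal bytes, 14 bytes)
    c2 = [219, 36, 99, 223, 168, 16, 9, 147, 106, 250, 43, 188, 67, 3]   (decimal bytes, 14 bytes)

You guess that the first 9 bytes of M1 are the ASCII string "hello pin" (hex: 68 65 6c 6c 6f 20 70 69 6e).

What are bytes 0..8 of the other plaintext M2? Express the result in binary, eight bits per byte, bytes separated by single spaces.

00110101 11111110 11110011 01000001 11110011 10010001 01100111 00111111 10010010

First, c1 ⊕ c2 = (M1 ⊕ K) ⊕ (M2 ⊕ K) = M1 ⊕ M2, so the key drops out. Then M2 = (M1 ⊕ M2) ⊕ M1 over the first 9 bytes.
byte 0: (86 xor db) xor 68 = 5d xor 68 = 35
byte 1: (bf xor 24) xor 65 = 9b xor 65 = fe
byte 2: (fc xor 63) xor 6c = 9f xor 6c = f3
byte 3: (f2 xor df) xor 6c = 2d xor 6c = 41
byte 4: (34 xor a8) xor 6f = 9c xor 6f = f3
byte 5: (a1 xor 10) xor 20 = b1 xor 20 = 91
byte 6: (1e xor 09) xor 70 = 17 xor 70 = 67
byte 7: (c5 xor 93) xor 69 = 56 xor 69 = 3f
byte 8: (96 xor 6a) xor 6e = fc xor 6e = 92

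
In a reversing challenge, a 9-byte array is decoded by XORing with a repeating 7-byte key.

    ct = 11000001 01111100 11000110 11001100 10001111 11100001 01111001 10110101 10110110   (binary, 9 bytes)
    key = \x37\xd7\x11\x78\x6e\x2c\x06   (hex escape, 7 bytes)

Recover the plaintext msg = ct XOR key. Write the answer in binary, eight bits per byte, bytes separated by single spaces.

The 7-byte key repeats, so the effective keystream is 37 d7 11 78 6e 2c 06 37 d7.
byte 0: 193 XOR  55 = 246
byte 1: 124 XOR 215 = 171
byte 2: 198 XOR  17 = 215
byte 3: 204 XOR 120 = 180
byte 4: 143 XOR 110 = 225
byte 5: 225 XOR  44 = 205
byte 6: 121 XOR   6 = 127
byte 7: 181 XOR  55 = 130
byte 8: 182 XOR 215 =  97

11110110 10101011 11010111 10110100 11100001 11001101 01111111 10000010 01100001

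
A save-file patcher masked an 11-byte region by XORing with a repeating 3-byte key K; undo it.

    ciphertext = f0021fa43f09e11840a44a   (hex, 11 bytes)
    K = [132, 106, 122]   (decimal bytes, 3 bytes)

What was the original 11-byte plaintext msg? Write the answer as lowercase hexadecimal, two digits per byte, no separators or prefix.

The 3-byte key repeats, so the effective keystream is 84 6a 7a 84 6a 7a 84 6a 7a 84 6a.
byte 0: 240 ^ 132 = 116
byte 1:   2 ^ 106 = 104
byte 2:  31 ^ 122 = 101
byte 3: 164 ^ 132 =  32
byte 4:  63 ^ 106 =  85
byte 5:   9 ^ 122 = 115
byte 6: 225 ^ 132 = 101
byte 7:  24 ^ 106 = 114
byte 8:  64 ^ 122 =  58
byte 9: 164 ^ 132 =  32
byte 10:  74 ^ 106 =  32

74686520557365723a2020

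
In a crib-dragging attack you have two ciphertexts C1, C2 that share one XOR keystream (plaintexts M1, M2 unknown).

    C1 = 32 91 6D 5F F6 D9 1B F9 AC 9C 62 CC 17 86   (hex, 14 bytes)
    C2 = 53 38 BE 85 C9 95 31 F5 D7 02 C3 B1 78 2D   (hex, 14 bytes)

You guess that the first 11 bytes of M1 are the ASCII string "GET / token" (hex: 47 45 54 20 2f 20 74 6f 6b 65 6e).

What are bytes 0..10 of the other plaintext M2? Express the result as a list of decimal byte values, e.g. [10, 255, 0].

First, C1 ⊕ C2 = (M1 ⊕ K) ⊕ (M2 ⊕ K) = M1 ⊕ M2, so the key drops out. Then M2 = (M1 ⊕ M2) ⊕ M1 over the first 11 bytes.
byte 0: (32 ⊕ 53) ⊕ 47 = 61 ⊕ 47 = 26
byte 1: (91 ⊕ 38) ⊕ 45 = a9 ⊕ 45 = ec
byte 2: (6d ⊕ be) ⊕ 54 = d3 ⊕ 54 = 87
byte 3: (5f ⊕ 85) ⊕ 20 = da ⊕ 20 = fa
byte 4: (f6 ⊕ c9) ⊕ 2f = 3f ⊕ 2f = 10
byte 5: (d9 ⊕ 95) ⊕ 20 = 4c ⊕ 20 = 6c
byte 6: (1b ⊕ 31) ⊕ 74 = 2a ⊕ 74 = 5e
byte 7: (f9 ⊕ f5) ⊕ 6f = 0c ⊕ 6f = 63
byte 8: (ac ⊕ d7) ⊕ 6b = 7b ⊕ 6b = 10
byte 9: (9c ⊕ 02) ⊕ 65 = 9e ⊕ 65 = fb
byte 10: (62 ⊕ c3) ⊕ 6e = a1 ⊕ 6e = cf

[38, 236, 135, 250, 16, 108, 94, 99, 16, 251, 207]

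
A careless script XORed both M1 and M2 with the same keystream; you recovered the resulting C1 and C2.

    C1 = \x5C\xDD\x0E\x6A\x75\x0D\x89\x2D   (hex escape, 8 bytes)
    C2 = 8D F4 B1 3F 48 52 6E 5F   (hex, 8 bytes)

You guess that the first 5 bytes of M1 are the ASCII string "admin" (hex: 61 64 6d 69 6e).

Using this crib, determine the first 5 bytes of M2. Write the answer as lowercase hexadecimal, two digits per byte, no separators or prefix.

b04dd23c53

First, C1 ⊕ C2 = (M1 ⊕ K) ⊕ (M2 ⊕ K) = M1 ⊕ M2, so the key drops out. Then M2 = (M1 ⊕ M2) ⊕ M1 over the first 5 bytes.
byte 0: (5c XOR 8d) XOR 61 = d1 XOR 61 = b0
byte 1: (dd XOR f4) XOR 64 = 29 XOR 64 = 4d
byte 2: (0e XOR b1) XOR 6d = bf XOR 6d = d2
byte 3: (6a XOR 3f) XOR 69 = 55 XOR 69 = 3c
byte 4: (75 XOR 48) XOR 6e = 3d XOR 6e = 53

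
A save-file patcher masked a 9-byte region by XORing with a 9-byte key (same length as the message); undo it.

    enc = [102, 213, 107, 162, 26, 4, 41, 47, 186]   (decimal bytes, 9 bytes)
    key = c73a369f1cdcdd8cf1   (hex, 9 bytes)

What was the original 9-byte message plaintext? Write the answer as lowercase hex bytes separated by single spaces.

a1 ef 5d 3d 06 d8 f4 a3 4b

01100110 ⊕ 11000111 = 10100001
11010101 ⊕ 00111010 = 11101111
01101011 ⊕ 00110110 = 01011101
10100010 ⊕ 10011111 = 00111101
00011010 ⊕ 00011100 = 00000110
00000100 ⊕ 11011100 = 11011000
00101001 ⊕ 11011101 = 11110100
00101111 ⊕ 10001100 = 10100011
10111010 ⊕ 11110001 = 01001011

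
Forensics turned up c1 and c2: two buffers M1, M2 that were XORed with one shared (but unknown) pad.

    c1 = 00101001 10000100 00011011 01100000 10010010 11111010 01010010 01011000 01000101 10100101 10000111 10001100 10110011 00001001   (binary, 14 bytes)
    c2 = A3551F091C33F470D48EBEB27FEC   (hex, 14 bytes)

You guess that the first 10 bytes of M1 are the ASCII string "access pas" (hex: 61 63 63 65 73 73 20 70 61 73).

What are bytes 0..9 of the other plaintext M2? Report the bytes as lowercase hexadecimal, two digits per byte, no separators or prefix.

ebb2670cfdba8658f058

First, c1 ⊕ c2 = (M1 ⊕ K) ⊕ (M2 ⊕ K) = M1 ⊕ M2, so the key drops out. Then M2 = (M1 ⊕ M2) ⊕ M1 over the first 10 bytes.
byte 0: (29 xor a3) xor 61 = 8a xor 61 = eb
byte 1: (84 xor 55) xor 63 = d1 xor 63 = b2
byte 2: (1b xor 1f) xor 63 = 04 xor 63 = 67
byte 3: (60 xor 09) xor 65 = 69 xor 65 = 0c
byte 4: (92 xor 1c) xor 73 = 8e xor 73 = fd
byte 5: (fa xor 33) xor 73 = c9 xor 73 = ba
byte 6: (52 xor f4) xor 20 = a6 xor 20 = 86
byte 7: (58 xor 70) xor 70 = 28 xor 70 = 58
byte 8: (45 xor d4) xor 61 = 91 xor 61 = f0
byte 9: (a5 xor 8e) xor 73 = 2b xor 73 = 58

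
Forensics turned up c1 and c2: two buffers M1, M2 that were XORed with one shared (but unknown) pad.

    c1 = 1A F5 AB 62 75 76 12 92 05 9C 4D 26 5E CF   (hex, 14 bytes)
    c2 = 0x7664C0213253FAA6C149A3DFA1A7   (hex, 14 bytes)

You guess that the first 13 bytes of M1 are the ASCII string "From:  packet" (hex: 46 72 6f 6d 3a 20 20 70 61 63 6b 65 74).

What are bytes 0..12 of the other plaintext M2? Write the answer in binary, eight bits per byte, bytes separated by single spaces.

00101010 11100011 00000100 00101110 01111101 00000101 11001000 01000100 10100101 10110110 10000101 10011100 10001011

First, c1 ⊕ c2 = (M1 ⊕ K) ⊕ (M2 ⊕ K) = M1 ⊕ M2, so the key drops out. Then M2 = (M1 ⊕ M2) ⊕ M1 over the first 13 bytes.
byte 0: (1a XOR 76) XOR 46 = 6c XOR 46 = 2a
byte 1: (f5 XOR 64) XOR 72 = 91 XOR 72 = e3
byte 2: (ab XOR c0) XOR 6f = 6b XOR 6f = 04
byte 3: (62 XOR 21) XOR 6d = 43 XOR 6d = 2e
byte 4: (75 XOR 32) XOR 3a = 47 XOR 3a = 7d
byte 5: (76 XOR 53) XOR 20 = 25 XOR 20 = 05
byte 6: (12 XOR fa) XOR 20 = e8 XOR 20 = c8
byte 7: (92 XOR a6) XOR 70 = 34 XOR 70 = 44
byte 8: (05 XOR c1) XOR 61 = c4 XOR 61 = a5
byte 9: (9c XOR 49) XOR 63 = d5 XOR 63 = b6
byte 10: (4d XOR a3) XOR 6b = ee XOR 6b = 85
byte 11: (26 XOR df) XOR 65 = f9 XOR 65 = 9c
byte 12: (5e XOR a1) XOR 74 = ff XOR 74 = 8b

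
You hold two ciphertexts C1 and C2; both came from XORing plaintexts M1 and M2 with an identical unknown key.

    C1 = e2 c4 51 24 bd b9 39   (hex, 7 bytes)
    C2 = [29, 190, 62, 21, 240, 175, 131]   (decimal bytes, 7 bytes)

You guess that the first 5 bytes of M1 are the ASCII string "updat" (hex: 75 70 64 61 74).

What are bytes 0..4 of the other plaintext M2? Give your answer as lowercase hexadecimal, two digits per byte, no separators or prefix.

8a0a0b5039

First, C1 ⊕ C2 = (M1 ⊕ K) ⊕ (M2 ⊕ K) = M1 ⊕ M2, so the key drops out. Then M2 = (M1 ⊕ M2) ⊕ M1 over the first 5 bytes.
byte 0: (e2 XOR 1d) XOR 75 = ff XOR 75 = 8a
byte 1: (c4 XOR be) XOR 70 = 7a XOR 70 = 0a
byte 2: (51 XOR 3e) XOR 64 = 6f XOR 64 = 0b
byte 3: (24 XOR 15) XOR 61 = 31 XOR 61 = 50
byte 4: (bd XOR f0) XOR 74 = 4d XOR 74 = 39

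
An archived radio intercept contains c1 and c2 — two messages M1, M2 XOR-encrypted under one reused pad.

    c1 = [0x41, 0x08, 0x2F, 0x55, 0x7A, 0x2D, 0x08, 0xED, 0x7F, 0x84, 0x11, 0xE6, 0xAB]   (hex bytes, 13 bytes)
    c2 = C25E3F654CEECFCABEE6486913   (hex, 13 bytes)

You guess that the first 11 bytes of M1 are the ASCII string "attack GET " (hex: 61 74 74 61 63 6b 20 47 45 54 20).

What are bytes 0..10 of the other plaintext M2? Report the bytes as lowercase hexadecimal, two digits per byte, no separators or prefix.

First, c1 ⊕ c2 = (M1 ⊕ K) ⊕ (M2 ⊕ K) = M1 ⊕ M2, so the key drops out. Then M2 = (M1 ⊕ M2) ⊕ M1 over the first 11 bytes.
byte 0: (41 ⊕ c2) ⊕ 61 = 83 ⊕ 61 = e2
byte 1: (08 ⊕ 5e) ⊕ 74 = 56 ⊕ 74 = 22
byte 2: (2f ⊕ 3f) ⊕ 74 = 10 ⊕ 74 = 64
byte 3: (55 ⊕ 65) ⊕ 61 = 30 ⊕ 61 = 51
byte 4: (7a ⊕ 4c) ⊕ 63 = 36 ⊕ 63 = 55
byte 5: (2d ⊕ ee) ⊕ 6b = c3 ⊕ 6b = a8
byte 6: (08 ⊕ cf) ⊕ 20 = c7 ⊕ 20 = e7
byte 7: (ed ⊕ ca) ⊕ 47 = 27 ⊕ 47 = 60
byte 8: (7f ⊕ be) ⊕ 45 = c1 ⊕ 45 = 84
byte 9: (84 ⊕ e6) ⊕ 54 = 62 ⊕ 54 = 36
byte 10: (11 ⊕ 48) ⊕ 20 = 59 ⊕ 20 = 79

e222645155a8e760843679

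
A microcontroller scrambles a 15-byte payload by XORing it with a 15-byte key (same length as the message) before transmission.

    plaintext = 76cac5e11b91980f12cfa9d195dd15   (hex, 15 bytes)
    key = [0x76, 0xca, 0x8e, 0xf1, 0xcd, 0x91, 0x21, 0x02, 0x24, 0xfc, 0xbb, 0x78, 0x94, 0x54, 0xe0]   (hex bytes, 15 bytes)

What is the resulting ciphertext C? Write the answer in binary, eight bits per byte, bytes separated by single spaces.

00000000 00000000 01001011 00010000 11010110 00000000 10111001 00001101 00110110 00110011 00010010 10101001 00000001 10001001 11110101

XOR is its own inverse, so applying the key byte-wise gives the result directly.
76 ⊕ 76 = 00
ca ⊕ ca = 00
c5 ⊕ 8e = 4b
e1 ⊕ f1 = 10
1b ⊕ cd = d6
91 ⊕ 91 = 00
98 ⊕ 21 = b9
0f ⊕ 02 = 0d
12 ⊕ 24 = 36
cf ⊕ fc = 33
a9 ⊕ bb = 12
d1 ⊕ 78 = a9
95 ⊕ 94 = 01
dd ⊕ 54 = 89
15 ⊕ e0 = f5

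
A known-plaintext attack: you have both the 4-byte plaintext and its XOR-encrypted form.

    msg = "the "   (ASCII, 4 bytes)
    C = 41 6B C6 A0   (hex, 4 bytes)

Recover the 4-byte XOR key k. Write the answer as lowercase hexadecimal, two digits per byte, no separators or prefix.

Since C = msg ⊕ k, XORing both sides with msg gives k = msg ⊕ C.
74 ⊕ 41 = 35
68 ⊕ 6b = 03
65 ⊕ c6 = a3
20 ⊕ a0 = 80

3503a380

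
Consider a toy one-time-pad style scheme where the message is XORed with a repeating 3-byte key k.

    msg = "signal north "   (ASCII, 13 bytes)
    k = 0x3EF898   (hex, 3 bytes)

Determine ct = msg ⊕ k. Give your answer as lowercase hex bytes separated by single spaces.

4d 91 ff 50 99 f4 1e 96 f7 4c 8c f0 1e

The 3-byte key repeats, so the effective keystream is 3e f8 98 3e f8 98 3e f8 98 3e f8 98 3e.
byte 0: 73 XOR 3e = 4d
byte 1: 69 XOR f8 = 91
byte 2: 67 XOR 98 = ff
byte 3: 6e XOR 3e = 50
byte 4: 61 XOR f8 = 99
byte 5: 6c XOR 98 = f4
byte 6: 20 XOR 3e = 1e
byte 7: 6e XOR f8 = 96
byte 8: 6f XOR 98 = f7
byte 9: 72 XOR 3e = 4c
byte 10: 74 XOR f8 = 8c
byte 11: 68 XOR 98 = f0
byte 12: 20 XOR 3e = 1e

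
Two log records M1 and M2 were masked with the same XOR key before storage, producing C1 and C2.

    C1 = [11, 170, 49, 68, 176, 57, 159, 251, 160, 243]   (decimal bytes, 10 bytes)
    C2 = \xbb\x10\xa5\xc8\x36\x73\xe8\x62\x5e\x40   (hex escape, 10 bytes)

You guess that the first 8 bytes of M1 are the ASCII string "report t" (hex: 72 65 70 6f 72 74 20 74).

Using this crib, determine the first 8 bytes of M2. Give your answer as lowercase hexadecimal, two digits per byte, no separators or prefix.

First, C1 ⊕ C2 = (M1 ⊕ K) ⊕ (M2 ⊕ K) = M1 ⊕ M2, so the key drops out. Then M2 = (M1 ⊕ M2) ⊕ M1 over the first 8 bytes.
byte 0: (0b xor bb) xor 72 = b0 xor 72 = c2
byte 1: (aa xor 10) xor 65 = ba xor 65 = df
byte 2: (31 xor a5) xor 70 = 94 xor 70 = e4
byte 3: (44 xor c8) xor 6f = 8c xor 6f = e3
byte 4: (b0 xor 36) xor 72 = 86 xor 72 = f4
byte 5: (39 xor 73) xor 74 = 4a xor 74 = 3e
byte 6: (9f xor e8) xor 20 = 77 xor 20 = 57
byte 7: (fb xor 62) xor 74 = 99 xor 74 = ed

c2dfe4e3f43e57ed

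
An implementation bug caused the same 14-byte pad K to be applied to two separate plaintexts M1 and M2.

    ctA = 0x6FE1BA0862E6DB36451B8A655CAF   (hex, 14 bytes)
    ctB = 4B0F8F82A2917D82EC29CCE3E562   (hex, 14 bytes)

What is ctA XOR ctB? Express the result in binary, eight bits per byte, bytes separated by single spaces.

ctA ⊕ ctB = (M1 ⊕ K) ⊕ (M2 ⊕ K) = M1 ⊕ M2 — the shared key cancels under XOR.
6f ^ 4b = 24
e1 ^ 0f = ee
ba ^ 8f = 35
08 ^ 82 = 8a
62 ^ a2 = c0
e6 ^ 91 = 77
db ^ 7d = a6
36 ^ 82 = b4
45 ^ ec = a9
1b ^ 29 = 32
8a ^ cc = 46
65 ^ e3 = 86
5c ^ e5 = b9
af ^ 62 = cd

00100100 11101110 00110101 10001010 11000000 01110111 10100110 10110100 10101001 00110010 01000110 10000110 10111001 11001101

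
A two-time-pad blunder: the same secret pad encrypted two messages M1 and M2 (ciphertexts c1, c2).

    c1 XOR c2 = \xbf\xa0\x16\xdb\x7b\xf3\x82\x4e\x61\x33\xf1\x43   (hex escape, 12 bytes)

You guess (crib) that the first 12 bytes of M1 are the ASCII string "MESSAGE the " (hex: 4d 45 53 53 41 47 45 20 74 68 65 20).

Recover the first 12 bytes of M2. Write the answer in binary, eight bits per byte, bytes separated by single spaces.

11110010 11100101 01000101 10001000 00111010 10110100 11000111 01101110 00010101 01011011 10010100 01100011

Since c1 ⊕ c2 = M1 ⊕ M2, XORing with the guessed M1 bytes yields the corresponding M2 bytes: M2 = (c1 ⊕ c2) ⊕ M1.
byte 0: bf ⊕ 4d = f2
byte 1: a0 ⊕ 45 = e5
byte 2: 16 ⊕ 53 = 45
byte 3: db ⊕ 53 = 88
byte 4: 7b ⊕ 41 = 3a
byte 5: f3 ⊕ 47 = b4
byte 6: 82 ⊕ 45 = c7
byte 7: 4e ⊕ 20 = 6e
byte 8: 61 ⊕ 74 = 15
byte 9: 33 ⊕ 68 = 5b
byte 10: f1 ⊕ 65 = 94
byte 11: 43 ⊕ 20 = 63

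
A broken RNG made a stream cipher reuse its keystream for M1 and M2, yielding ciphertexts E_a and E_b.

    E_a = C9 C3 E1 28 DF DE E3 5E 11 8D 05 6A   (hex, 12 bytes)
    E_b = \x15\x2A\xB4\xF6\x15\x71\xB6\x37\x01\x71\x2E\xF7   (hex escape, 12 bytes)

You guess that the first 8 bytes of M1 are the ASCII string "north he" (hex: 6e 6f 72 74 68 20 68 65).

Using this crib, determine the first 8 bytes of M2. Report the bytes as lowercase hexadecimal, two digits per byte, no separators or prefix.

First, E_a ⊕ E_b = (M1 ⊕ K) ⊕ (M2 ⊕ K) = M1 ⊕ M2, so the key drops out. Then M2 = (M1 ⊕ M2) ⊕ M1 over the first 8 bytes.
byte 0: (c9 xor 15) xor 6e = dc xor 6e = b2
byte 1: (c3 xor 2a) xor 6f = e9 xor 6f = 86
byte 2: (e1 xor b4) xor 72 = 55 xor 72 = 27
byte 3: (28 xor f6) xor 74 = de xor 74 = aa
byte 4: (df xor 15) xor 68 = ca xor 68 = a2
byte 5: (de xor 71) xor 20 = af xor 20 = 8f
byte 6: (e3 xor b6) xor 68 = 55 xor 68 = 3d
byte 7: (5e xor 37) xor 65 = 69 xor 65 = 0c

b28627aaa28f3d0c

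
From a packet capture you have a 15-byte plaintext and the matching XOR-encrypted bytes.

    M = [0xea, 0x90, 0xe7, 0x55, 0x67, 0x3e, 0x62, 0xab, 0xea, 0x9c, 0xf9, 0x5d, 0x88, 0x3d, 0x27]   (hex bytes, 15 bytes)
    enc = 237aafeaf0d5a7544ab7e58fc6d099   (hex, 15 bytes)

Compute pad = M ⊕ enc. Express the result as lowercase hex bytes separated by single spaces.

Since enc = M ⊕ pad, XORing both sides with M gives pad = M ⊕ enc.
ea xor 23 = c9
90 xor 7a = ea
e7 xor af = 48
55 xor ea = bf
67 xor f0 = 97
3e xor d5 = eb
62 xor a7 = c5
ab xor 54 = ff
ea xor 4a = a0
9c xor b7 = 2b
f9 xor e5 = 1c
5d xor 8f = d2
88 xor c6 = 4e
3d xor d0 = ed
27 xor 99 = be

c9 ea 48 bf 97 eb c5 ff a0 2b 1c d2 4e ed be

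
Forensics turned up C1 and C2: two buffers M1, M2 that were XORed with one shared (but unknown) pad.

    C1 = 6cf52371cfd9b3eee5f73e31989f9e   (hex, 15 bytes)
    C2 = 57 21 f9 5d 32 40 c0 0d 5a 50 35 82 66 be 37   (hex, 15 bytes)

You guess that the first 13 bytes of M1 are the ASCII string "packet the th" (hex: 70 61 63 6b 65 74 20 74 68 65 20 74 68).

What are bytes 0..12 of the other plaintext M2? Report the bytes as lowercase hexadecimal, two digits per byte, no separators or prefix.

4bb5b94798ed5397d7c22bc796

First, C1 ⊕ C2 = (M1 ⊕ K) ⊕ (M2 ⊕ K) = M1 ⊕ M2, so the key drops out. Then M2 = (M1 ⊕ M2) ⊕ M1 over the first 13 bytes.
byte 0: (6c ⊕ 57) ⊕ 70 = 3b ⊕ 70 = 4b
byte 1: (f5 ⊕ 21) ⊕ 61 = d4 ⊕ 61 = b5
byte 2: (23 ⊕ f9) ⊕ 63 = da ⊕ 63 = b9
byte 3: (71 ⊕ 5d) ⊕ 6b = 2c ⊕ 6b = 47
byte 4: (cf ⊕ 32) ⊕ 65 = fd ⊕ 65 = 98
byte 5: (d9 ⊕ 40) ⊕ 74 = 99 ⊕ 74 = ed
byte 6: (b3 ⊕ c0) ⊕ 20 = 73 ⊕ 20 = 53
byte 7: (ee ⊕ 0d) ⊕ 74 = e3 ⊕ 74 = 97
byte 8: (e5 ⊕ 5a) ⊕ 68 = bf ⊕ 68 = d7
byte 9: (f7 ⊕ 50) ⊕ 65 = a7 ⊕ 65 = c2
byte 10: (3e ⊕ 35) ⊕ 20 = 0b ⊕ 20 = 2b
byte 11: (31 ⊕ 82) ⊕ 74 = b3 ⊕ 74 = c7
byte 12: (98 ⊕ 66) ⊕ 68 = fe ⊕ 68 = 96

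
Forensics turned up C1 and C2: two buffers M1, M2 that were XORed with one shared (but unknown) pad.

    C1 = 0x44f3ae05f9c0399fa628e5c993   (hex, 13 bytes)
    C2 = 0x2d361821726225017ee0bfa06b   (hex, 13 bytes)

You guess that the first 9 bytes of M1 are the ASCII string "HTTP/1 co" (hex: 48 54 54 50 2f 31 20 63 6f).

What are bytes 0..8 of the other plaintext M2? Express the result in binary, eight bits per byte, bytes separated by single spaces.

00100001 10010001 11100010 01110100 10100100 10010011 00111100 11111101 10110111

First, C1 ⊕ C2 = (M1 ⊕ K) ⊕ (M2 ⊕ K) = M1 ⊕ M2, so the key drops out. Then M2 = (M1 ⊕ M2) ⊕ M1 over the first 9 bytes.
byte 0: (44 ⊕ 2d) ⊕ 48 = 69 ⊕ 48 = 21
byte 1: (f3 ⊕ 36) ⊕ 54 = c5 ⊕ 54 = 91
byte 2: (ae ⊕ 18) ⊕ 54 = b6 ⊕ 54 = e2
byte 3: (05 ⊕ 21) ⊕ 50 = 24 ⊕ 50 = 74
byte 4: (f9 ⊕ 72) ⊕ 2f = 8b ⊕ 2f = a4
byte 5: (c0 ⊕ 62) ⊕ 31 = a2 ⊕ 31 = 93
byte 6: (39 ⊕ 25) ⊕ 20 = 1c ⊕ 20 = 3c
byte 7: (9f ⊕ 01) ⊕ 63 = 9e ⊕ 63 = fd
byte 8: (a6 ⊕ 7e) ⊕ 6f = d8 ⊕ 6f = b7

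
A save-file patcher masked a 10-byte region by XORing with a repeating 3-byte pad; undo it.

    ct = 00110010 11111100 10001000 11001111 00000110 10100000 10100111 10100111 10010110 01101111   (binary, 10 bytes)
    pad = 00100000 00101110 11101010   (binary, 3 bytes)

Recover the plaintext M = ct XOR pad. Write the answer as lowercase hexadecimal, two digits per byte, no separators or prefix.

12d262ef284a87897c4f

The 3-byte key repeats, so the effective keystream is 20 2e ea 20 2e ea 20 2e ea 20.
byte 0: 32 XOR 20 = 12
byte 1: fc XOR 2e = d2
byte 2: 88 XOR ea = 62
byte 3: cf XOR 20 = ef
byte 4: 06 XOR 2e = 28
byte 5: a0 XOR ea = 4a
byte 6: a7 XOR 20 = 87
byte 7: a7 XOR 2e = 89
byte 8: 96 XOR ea = 7c
byte 9: 6f XOR 20 = 4f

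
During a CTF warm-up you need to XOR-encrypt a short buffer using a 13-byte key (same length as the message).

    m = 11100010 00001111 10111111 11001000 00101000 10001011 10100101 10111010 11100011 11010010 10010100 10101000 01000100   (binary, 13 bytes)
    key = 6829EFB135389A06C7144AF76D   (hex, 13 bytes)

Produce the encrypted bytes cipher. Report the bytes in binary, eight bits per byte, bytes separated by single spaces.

XOR is its own inverse, so applying the key byte-wise gives the result directly.
226 ⊕ 104 = 138
 15 ⊕  41 =  38
191 ⊕ 239 =  80
200 ⊕ 177 = 121
 40 ⊕  53 =  29
139 ⊕  56 = 179
165 ⊕ 154 =  63
186 ⊕   6 = 188
227 ⊕ 199 =  36
210 ⊕  20 = 198
148 ⊕  74 = 222
168 ⊕ 247 =  95
 68 ⊕ 109 =  41

10001010 00100110 01010000 01111001 00011101 10110011 00111111 10111100 00100100 11000110 11011110 01011111 00101001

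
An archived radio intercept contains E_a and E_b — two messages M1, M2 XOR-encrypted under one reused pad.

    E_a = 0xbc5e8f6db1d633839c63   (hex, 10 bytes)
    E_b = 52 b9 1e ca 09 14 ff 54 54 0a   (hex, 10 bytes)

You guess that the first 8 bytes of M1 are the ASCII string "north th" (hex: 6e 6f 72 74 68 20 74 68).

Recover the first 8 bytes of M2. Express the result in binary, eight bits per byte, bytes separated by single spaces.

10000000 10001000 11100011 11010011 11010000 11100010 10111000 10111111

First, E_a ⊕ E_b = (M1 ⊕ K) ⊕ (M2 ⊕ K) = M1 ⊕ M2, so the key drops out. Then M2 = (M1 ⊕ M2) ⊕ M1 over the first 8 bytes.
byte 0: (bc XOR 52) XOR 6e = ee XOR 6e = 80
byte 1: (5e XOR b9) XOR 6f = e7 XOR 6f = 88
byte 2: (8f XOR 1e) XOR 72 = 91 XOR 72 = e3
byte 3: (6d XOR ca) XOR 74 = a7 XOR 74 = d3
byte 4: (b1 XOR 09) XOR 68 = b8 XOR 68 = d0
byte 5: (d6 XOR 14) XOR 20 = c2 XOR 20 = e2
byte 6: (33 XOR ff) XOR 74 = cc XOR 74 = b8
byte 7: (83 XOR 54) XOR 68 = d7 XOR 68 = bf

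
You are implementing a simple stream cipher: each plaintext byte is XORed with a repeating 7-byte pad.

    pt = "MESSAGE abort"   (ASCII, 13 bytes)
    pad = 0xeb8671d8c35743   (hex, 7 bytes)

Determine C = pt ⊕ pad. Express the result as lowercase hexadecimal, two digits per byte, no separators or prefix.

The 7-byte key repeats, so the effective keystream is eb 86 71 d8 c3 57 43 eb 86 71 d8 c3 57.
byte 0:  77 ^ 235 = 166
byte 1:  69 ^ 134 = 195
byte 2:  83 ^ 113 =  34
byte 3:  83 ^ 216 = 139
byte 4:  65 ^ 195 = 130
byte 5:  71 ^  87 =  16
byte 6:  69 ^  67 =   6
byte 7:  32 ^ 235 = 203
byte 8:  97 ^ 134 = 231
byte 9:  98 ^ 113 =  19
byte 10: 111 ^ 216 = 183
byte 11: 114 ^ 195 = 177
byte 12: 116 ^  87 =  35

a6c3228b821006cbe713b7b123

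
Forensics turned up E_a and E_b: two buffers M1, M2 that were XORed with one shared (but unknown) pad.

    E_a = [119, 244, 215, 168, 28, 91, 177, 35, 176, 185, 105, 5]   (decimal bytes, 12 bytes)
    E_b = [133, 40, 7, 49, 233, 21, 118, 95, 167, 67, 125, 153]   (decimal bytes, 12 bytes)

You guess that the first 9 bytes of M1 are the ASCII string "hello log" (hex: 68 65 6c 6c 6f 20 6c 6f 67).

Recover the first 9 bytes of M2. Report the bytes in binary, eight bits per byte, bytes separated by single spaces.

10011010 10111001 10111100 11110101 10011010 01101110 10101011 00010011 01110000

First, E_a ⊕ E_b = (M1 ⊕ K) ⊕ (M2 ⊕ K) = M1 ⊕ M2, so the key drops out. Then M2 = (M1 ⊕ M2) ⊕ M1 over the first 9 bytes.
byte 0: (77 ⊕ 85) ⊕ 68 = f2 ⊕ 68 = 9a
byte 1: (f4 ⊕ 28) ⊕ 65 = dc ⊕ 65 = b9
byte 2: (d7 ⊕ 07) ⊕ 6c = d0 ⊕ 6c = bc
byte 3: (a8 ⊕ 31) ⊕ 6c = 99 ⊕ 6c = f5
byte 4: (1c ⊕ e9) ⊕ 6f = f5 ⊕ 6f = 9a
byte 5: (5b ⊕ 15) ⊕ 20 = 4e ⊕ 20 = 6e
byte 6: (b1 ⊕ 76) ⊕ 6c = c7 ⊕ 6c = ab
byte 7: (23 ⊕ 5f) ⊕ 6f = 7c ⊕ 6f = 13
byte 8: (b0 ⊕ a7) ⊕ 67 = 17 ⊕ 67 = 70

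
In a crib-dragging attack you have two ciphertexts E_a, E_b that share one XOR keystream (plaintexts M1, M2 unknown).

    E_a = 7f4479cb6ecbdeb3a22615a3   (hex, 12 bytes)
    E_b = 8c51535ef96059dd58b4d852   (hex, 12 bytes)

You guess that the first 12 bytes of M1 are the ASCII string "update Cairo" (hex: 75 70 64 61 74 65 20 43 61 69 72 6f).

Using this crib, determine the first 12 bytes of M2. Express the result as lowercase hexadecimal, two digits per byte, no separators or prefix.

First, E_a ⊕ E_b = (M1 ⊕ K) ⊕ (M2 ⊕ K) = M1 ⊕ M2, so the key drops out. Then M2 = (M1 ⊕ M2) ⊕ M1 over the first 12 bytes.
byte 0: (7f XOR 8c) XOR 75 = f3 XOR 75 = 86
byte 1: (44 XOR 51) XOR 70 = 15 XOR 70 = 65
byte 2: (79 XOR 53) XOR 64 = 2a XOR 64 = 4e
byte 3: (cb XOR 5e) XOR 61 = 95 XOR 61 = f4
byte 4: (6e XOR f9) XOR 74 = 97 XOR 74 = e3
byte 5: (cb XOR 60) XOR 65 = ab XOR 65 = ce
byte 6: (de XOR 59) XOR 20 = 87 XOR 20 = a7
byte 7: (b3 XOR dd) XOR 43 = 6e XOR 43 = 2d
byte 8: (a2 XOR 58) XOR 61 = fa XOR 61 = 9b
byte 9: (26 XOR b4) XOR 69 = 92 XOR 69 = fb
byte 10: (15 XOR d8) XOR 72 = cd XOR 72 = bf
byte 11: (a3 XOR 52) XOR 6f = f1 XOR 6f = 9e

86654ef4e3cea72d9bfbbf9e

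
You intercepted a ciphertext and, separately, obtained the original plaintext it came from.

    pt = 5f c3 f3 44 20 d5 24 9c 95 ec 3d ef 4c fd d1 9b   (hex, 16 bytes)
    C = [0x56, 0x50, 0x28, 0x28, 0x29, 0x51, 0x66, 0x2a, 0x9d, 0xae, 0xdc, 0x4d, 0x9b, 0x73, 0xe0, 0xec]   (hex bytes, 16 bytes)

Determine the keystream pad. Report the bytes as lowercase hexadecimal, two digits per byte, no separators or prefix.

0993db6c098442b60842e1a2d78e3177

Since C = pt ⊕ pad, XORing both sides with pt gives pad = pt ⊕ C.
 95 ⊕  86 =   9
195 ⊕  80 = 147
243 ⊕  40 = 219
 68 ⊕  40 = 108
 32 ⊕  41 =   9
213 ⊕  81 = 132
 36 ⊕ 102 =  66
156 ⊕  42 = 182
149 ⊕ 157 =   8
236 ⊕ 174 =  66
 61 ⊕ 220 = 225
239 ⊕  77 = 162
 76 ⊕ 155 = 215
253 ⊕ 115 = 142
209 ⊕ 224 =  49
155 ⊕ 236 = 119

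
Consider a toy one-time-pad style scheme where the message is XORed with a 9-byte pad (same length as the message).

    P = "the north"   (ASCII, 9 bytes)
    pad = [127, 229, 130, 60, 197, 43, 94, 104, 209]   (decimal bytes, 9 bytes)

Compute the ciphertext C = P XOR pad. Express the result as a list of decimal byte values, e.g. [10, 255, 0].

XOR is its own inverse, so applying the key byte-wise gives the result directly.
byte 0: 74 XOR 7f = 0b
byte 1: 68 XOR e5 = 8d
byte 2: 65 XOR 82 = e7
byte 3: 20 XOR 3c = 1c
byte 4: 6e XOR c5 = ab
byte 5: 6f XOR 2b = 44
byte 6: 72 XOR 5e = 2c
byte 7: 74 XOR 68 = 1c
byte 8: 68 XOR d1 = b9

[11, 141, 231, 28, 171, 68, 44, 28, 185]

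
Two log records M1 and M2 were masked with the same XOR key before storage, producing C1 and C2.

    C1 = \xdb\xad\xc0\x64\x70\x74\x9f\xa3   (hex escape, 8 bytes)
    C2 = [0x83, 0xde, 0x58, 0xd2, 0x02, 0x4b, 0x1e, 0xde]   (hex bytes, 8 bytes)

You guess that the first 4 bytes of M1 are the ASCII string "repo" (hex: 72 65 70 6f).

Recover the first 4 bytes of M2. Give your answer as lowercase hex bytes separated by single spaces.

First, C1 ⊕ C2 = (M1 ⊕ K) ⊕ (M2 ⊕ K) = M1 ⊕ M2, so the key drops out. Then M2 = (M1 ⊕ M2) ⊕ M1 over the first 4 bytes.
byte 0: (db ^ 83) ^ 72 = 58 ^ 72 = 2a
byte 1: (ad ^ de) ^ 65 = 73 ^ 65 = 16
byte 2: (c0 ^ 58) ^ 70 = 98 ^ 70 = e8
byte 3: (64 ^ d2) ^ 6f = b6 ^ 6f = d9

2a 16 e8 d9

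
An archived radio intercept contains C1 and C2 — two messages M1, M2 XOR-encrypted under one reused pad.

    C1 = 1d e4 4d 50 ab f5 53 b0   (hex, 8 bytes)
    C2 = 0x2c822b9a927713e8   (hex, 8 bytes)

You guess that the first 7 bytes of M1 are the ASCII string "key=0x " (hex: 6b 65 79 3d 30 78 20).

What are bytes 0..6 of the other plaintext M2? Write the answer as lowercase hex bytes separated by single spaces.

5a 03 1f f7 09 fa 60

First, C1 ⊕ C2 = (M1 ⊕ K) ⊕ (M2 ⊕ K) = M1 ⊕ M2, so the key drops out. Then M2 = (M1 ⊕ M2) ⊕ M1 over the first 7 bytes.
byte 0: (1d XOR 2c) XOR 6b = 31 XOR 6b = 5a
byte 1: (e4 XOR 82) XOR 65 = 66 XOR 65 = 03
byte 2: (4d XOR 2b) XOR 79 = 66 XOR 79 = 1f
byte 3: (50 XOR 9a) XOR 3d = ca XOR 3d = f7
byte 4: (ab XOR 92) XOR 30 = 39 XOR 30 = 09
byte 5: (f5 XOR 77) XOR 78 = 82 XOR 78 = fa
byte 6: (53 XOR 13) XOR 20 = 40 XOR 20 = 60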